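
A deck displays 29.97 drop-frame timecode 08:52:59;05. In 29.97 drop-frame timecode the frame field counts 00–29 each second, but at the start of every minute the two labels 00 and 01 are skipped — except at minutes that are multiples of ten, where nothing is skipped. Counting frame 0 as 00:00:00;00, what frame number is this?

958417

Complete 10-minute blocks: 53, each 17982 frames → 953046.
Remaining 2 whole minutes in the current block: 1800 + 1 × 1798 = 3598 frames.
Within the current minute: 59 × 30 + 5 − 2 = 1773 (labels ;00/;01 skipped at this minute). Total = 953046 + 3598 + 1773 = 958417.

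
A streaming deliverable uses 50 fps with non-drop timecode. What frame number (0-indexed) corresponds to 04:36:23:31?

Total seconds to the label: (4 × 3600 + 36 × 60 + 23) = 16583.
Frame index = 16583 × 50 + 31 = 829181.

829181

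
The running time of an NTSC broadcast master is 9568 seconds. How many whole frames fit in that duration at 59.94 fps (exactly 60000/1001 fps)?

Frames = 9568 × 60000/1001 = 44160000/77 ≈ 573506.4935.
Complete frames: 573506.

573506 frames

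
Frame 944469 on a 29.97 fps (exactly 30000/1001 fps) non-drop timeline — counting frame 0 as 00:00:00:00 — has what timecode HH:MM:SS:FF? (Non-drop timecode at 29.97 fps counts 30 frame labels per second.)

08:44:42:09

944469 ÷ 30 = 31482 full seconds, remainder 9 frames.
31482 s = 8 h 44 min 42 s.
Timecode: 08:44:42:09.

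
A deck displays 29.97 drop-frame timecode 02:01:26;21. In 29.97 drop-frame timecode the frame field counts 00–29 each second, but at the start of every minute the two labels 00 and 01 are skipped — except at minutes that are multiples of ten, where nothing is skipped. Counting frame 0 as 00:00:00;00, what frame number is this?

218383

As if non-drop at 30 labels/s: (2 × 3600 + 1 × 60 + 26) × 30 + 21 = 218601.
Minute boundaries passed: 121; those not divisible by 10: 121 − 12 = 109; dropped labels = 2 × 109 = 218.
Actual frame index = 218601 − 218 = 218383.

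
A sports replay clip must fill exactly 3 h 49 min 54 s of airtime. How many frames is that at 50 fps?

689700 frames

3 h 49 min 54 s = 13794 s.
Frames = 13794 × 50 = 689700.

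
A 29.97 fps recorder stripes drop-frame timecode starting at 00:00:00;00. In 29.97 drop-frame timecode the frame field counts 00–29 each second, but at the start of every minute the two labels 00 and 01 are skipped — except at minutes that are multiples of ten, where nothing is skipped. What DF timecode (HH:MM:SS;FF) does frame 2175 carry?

Ten DF minutes hold 17982 frames, so frame 2175 lies in block 0 (frames 0–17981) with 2175 frames into that block.
The block's first minute is 1800 frames and the rest 1798 each; 2175 frames reaches minute 1, so 0 × 18 + 1 × 2 = 2 labels have been skipped so far.
Adding those back, label number 2175 + 2 = 2177 at 30 labels/s is 72 s + 17 f = 0 h 1 min 12 s frame 17, i.e. 00:01:12;17.

00:01:12;17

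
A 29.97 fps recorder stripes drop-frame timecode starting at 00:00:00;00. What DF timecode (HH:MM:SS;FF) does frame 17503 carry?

Each 10-minute DF block holds 10 × 60 × 30 − 9 × 2 = 17982 frames. 17503 ÷ 17982 → 0 full blocks, remainder 17503.
Within the partial block the first minute is 1800 frames and each further minute 1798, so 9 further minute boundaries passed. Total skipped labels = 18 × 0 + 2 × 9 = 18.
Non-drop label index = 17503 + 18 = 17521; at 30 labels/s that is 00:09:44:01, i.e. DF 00:09:44;01.

00:09:44;01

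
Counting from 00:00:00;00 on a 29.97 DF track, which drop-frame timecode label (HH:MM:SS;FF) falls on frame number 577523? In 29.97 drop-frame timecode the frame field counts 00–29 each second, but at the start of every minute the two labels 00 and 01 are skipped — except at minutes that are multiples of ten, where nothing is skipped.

Ten DF minutes hold 17982 frames, so frame 577523 lies in block 32 (frames 575424–593405) with 2099 frames into that block.
The block's first minute is 1800 frames and the rest 1798 each; 2099 frames reaches minute 1, so 32 × 18 + 1 × 2 = 578 labels have been skipped so far.
Adding those back, label number 577523 + 578 = 578101 at 30 labels/s is 19270 s + 1 f = 5 h 21 min 10 s frame 1, i.e. 05:21:10;01.

05:21:10;01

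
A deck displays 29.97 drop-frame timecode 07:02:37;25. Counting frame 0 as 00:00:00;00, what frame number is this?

As if non-drop at 30 labels/s: (7 × 3600 + 2 × 60 + 37) × 30 + 25 = 760735.
Minute boundaries passed: 422; those not divisible by 10: 422 − 42 = 380; dropped labels = 2 × 380 = 760.
Actual frame index = 760735 − 760 = 759975.

759975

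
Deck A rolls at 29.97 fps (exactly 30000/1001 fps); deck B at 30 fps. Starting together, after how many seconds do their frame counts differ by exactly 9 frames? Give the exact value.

The gap grows by |30 − 30000/1001| = 30/1001 frames per second.
Time for a 9-frame gap: 9 ÷ (30/1001) = 300.3 s.

300.3 seconds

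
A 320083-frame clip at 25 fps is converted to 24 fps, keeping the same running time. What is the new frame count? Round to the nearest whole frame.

307280 frames

Frames at target rate = 320083 × (24) / (25) = 7681992/25 ≈ 307279.680.
Nearest whole frame: 307280.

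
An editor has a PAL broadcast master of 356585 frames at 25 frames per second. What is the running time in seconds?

Running time = 356585 / (25) = 14263.4 s.

14263.4 seconds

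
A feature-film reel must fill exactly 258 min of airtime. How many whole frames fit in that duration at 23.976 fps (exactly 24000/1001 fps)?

371148 frames

258 min = 15480 s.
Frames = 15480 × 24000/1001 = 371520000/1001 ≈ 371148.8511.
Complete frames: 371148.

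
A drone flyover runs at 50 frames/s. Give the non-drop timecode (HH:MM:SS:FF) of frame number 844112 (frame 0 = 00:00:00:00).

844112 ÷ 50 = 16882 full seconds, remainder 12 frames.
16882 s = 4 h 41 min 22 s.
Timecode: 04:41:22:12.

04:41:22:12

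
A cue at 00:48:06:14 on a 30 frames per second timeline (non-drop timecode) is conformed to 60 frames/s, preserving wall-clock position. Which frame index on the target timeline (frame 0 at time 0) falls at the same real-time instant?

Source frame index: (0×3600 + 48×60 + 6) × 30 + 14 = 86594.
Real time: 86594 / (30) = 43297/15 s.
Target frame: (43297/15) × (60) = 173188.

frame 173188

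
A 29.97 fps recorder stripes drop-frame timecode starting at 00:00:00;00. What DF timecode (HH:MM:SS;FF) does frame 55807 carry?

00:31:02;03

Each 10-minute DF block holds 10 × 60 × 30 − 9 × 2 = 17982 frames. 55807 ÷ 17982 → 3 full blocks, remainder 1861.
Within the partial block the first minute is 1800 frames and each further minute 1798, so 1 further minute boundary passed. Total skipped labels = 18 × 3 + 2 × 1 = 56.
Non-drop label index = 55807 + 56 = 55863; at 30 labels/s that is 00:31:02:03, i.e. DF 00:31:02;03.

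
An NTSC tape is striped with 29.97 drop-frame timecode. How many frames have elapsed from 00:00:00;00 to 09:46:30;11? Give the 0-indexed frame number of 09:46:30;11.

1054655

Complete 10-minute blocks: 58, each 17982 frames → 1042956.
Remaining 6 whole minutes in the current block: 1800 + 5 × 1798 = 10790 frames.
Within the current minute: 30 × 30 + 11 − 2 = 909 (labels ;00/;01 skipped at this minute). Total = 1042956 + 10790 + 909 = 1054655.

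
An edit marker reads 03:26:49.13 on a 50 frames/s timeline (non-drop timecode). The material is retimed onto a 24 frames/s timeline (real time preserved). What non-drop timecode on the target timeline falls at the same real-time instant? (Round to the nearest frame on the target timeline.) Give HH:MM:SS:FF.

Source frame index: (3×3600 + 26×60 + 49) × 50 + 13 = 620463.
Real time: 620463 / (50) = 620463/50 s.
Target frame: (620463/50) × (24) = 7445556/25 ≈ 297822.240 → 297822.
At 24 labels/s: frame 297822 → 03:26:49:06.

03:26:49:06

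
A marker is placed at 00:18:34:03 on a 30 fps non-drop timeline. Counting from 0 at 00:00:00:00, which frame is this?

frame 33423

Total seconds to the label: (0 × 3600 + 18 × 60 + 34) = 1114.
Frame index = 1114 × 30 + 3 = 33423.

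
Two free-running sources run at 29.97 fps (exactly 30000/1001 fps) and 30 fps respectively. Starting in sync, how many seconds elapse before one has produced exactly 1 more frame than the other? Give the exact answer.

The gap grows by |30 − 30000/1001| = 30/1001 frames per second.
Time for a 1-frame gap: 1 ÷ (30/1001) = 1001/30 s.

1001/30 seconds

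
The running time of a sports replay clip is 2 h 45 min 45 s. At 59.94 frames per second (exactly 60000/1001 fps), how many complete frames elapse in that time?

596103 frames

2 h 45 min 45 s = 9945 s.
Frames = 9945 × 60000/1001 = 45900000/77 ≈ 596103.8961.
Complete frames: 596103.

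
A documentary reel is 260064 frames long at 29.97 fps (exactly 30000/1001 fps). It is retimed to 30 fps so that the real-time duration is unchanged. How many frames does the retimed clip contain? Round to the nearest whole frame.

260324 frames

Frames at target rate = 260064 × (30) / (30000/1001) = 32540508/125 ≈ 260324.064.
Nearest whole frame: 260324.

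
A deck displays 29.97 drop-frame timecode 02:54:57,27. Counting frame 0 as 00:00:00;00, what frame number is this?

As if non-drop at 30 labels/s: (2 × 3600 + 54 × 60 + 57) × 30 + 27 = 314937.
Minute boundaries passed: 174; those not divisible by 10: 174 − 17 = 157; dropped labels = 2 × 157 = 314.
Actual frame index = 314937 − 314 = 314623.

314623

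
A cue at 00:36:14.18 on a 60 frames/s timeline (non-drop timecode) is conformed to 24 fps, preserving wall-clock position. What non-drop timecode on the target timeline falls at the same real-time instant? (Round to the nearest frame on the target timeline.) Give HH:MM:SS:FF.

00:36:14:07

Source frame index: (0×3600 + 36×60 + 14) × 60 + 18 = 130458.
Real time: 130458 / (60) = 21743/10 s.
Target frame: (21743/10) × (24) = 260916/5 ≈ 52183.200 → 52183.
At 24 labels/s: frame 52183 → 00:36:14:07.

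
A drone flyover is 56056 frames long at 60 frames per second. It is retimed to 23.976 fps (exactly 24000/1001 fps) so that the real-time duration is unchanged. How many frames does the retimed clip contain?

Target frames = source frames × (target rate / source rate) = 56056 × (24000/1001)/(60) = 56056 × 400/1001 = 22400.

22400 frames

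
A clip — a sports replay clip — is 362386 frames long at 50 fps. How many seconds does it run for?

Running time = 362386 / (50) = 7247.72 s.

7247.72 seconds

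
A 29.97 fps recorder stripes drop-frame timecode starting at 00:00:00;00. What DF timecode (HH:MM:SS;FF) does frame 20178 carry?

00:11:13;08

Each 10-minute DF block holds 10 × 60 × 30 − 9 × 2 = 17982 frames. 20178 ÷ 17982 → 1 full block, remainder 2196.
Within the partial block the first minute is 1800 frames and each further minute 1798, so 1 further minute boundary passed. Total skipped labels = 18 × 1 + 2 × 1 = 20.
Non-drop label index = 20178 + 20 = 20198; at 30 labels/s that is 00:11:13:08, i.e. DF 00:11:13;08.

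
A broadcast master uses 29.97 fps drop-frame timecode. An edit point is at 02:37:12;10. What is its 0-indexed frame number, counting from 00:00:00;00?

As if non-drop at 30 labels/s: (2 × 3600 + 37 × 60 + 12) × 30 + 10 = 282970.
Minute boundaries passed: 157; those not divisible by 10: 157 − 15 = 142; dropped labels = 2 × 142 = 284.
Actual frame index = 282970 − 284 = 282686.

282686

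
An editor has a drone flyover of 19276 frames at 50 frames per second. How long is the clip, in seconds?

385.52 seconds

Running time = 19276 / (50) = 385.52 s.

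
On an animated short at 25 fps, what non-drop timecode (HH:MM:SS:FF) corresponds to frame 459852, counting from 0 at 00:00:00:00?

05:06:34:02

459852 ÷ 25 = 18394 full seconds, remainder 2 frames.
18394 s = 5 h 6 min 34 s.
Timecode: 05:06:34:02.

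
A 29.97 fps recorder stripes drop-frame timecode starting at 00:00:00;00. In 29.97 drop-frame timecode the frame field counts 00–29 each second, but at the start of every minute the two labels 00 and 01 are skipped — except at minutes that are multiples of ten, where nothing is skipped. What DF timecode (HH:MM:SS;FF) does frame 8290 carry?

00:04:36;18

Ten DF minutes hold 17982 frames, so frame 8290 lies in block 0 (frames 0–17981) with 8290 frames into that block.
The block's first minute is 1800 frames and the rest 1798 each; 8290 frames reaches minute 4, so 0 × 18 + 4 × 2 = 8 labels have been skipped so far.
Adding those back, label number 8290 + 8 = 8298 at 30 labels/s is 276 s + 18 f = 0 h 4 min 36 s frame 18, i.e. 00:04:36;18.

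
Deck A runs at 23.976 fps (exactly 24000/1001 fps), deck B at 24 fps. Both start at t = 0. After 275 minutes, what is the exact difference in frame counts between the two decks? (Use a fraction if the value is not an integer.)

36000/91 frames

275 min = 16500 s.
A emits 24000/1001 × 16500 = 36000000/91 frames; B emits 24 × 16500 = 396000.
Difference = 36000/91 frames (≈ 395.6044); B is ahead of A.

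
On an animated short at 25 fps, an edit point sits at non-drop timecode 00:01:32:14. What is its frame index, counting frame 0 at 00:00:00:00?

Total seconds to the label: (0 × 3600 + 1 × 60 + 32) = 92.
Frame index = 92 × 25 + 14 = 2314.

2314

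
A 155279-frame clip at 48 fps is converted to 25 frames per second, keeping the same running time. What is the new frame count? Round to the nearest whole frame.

80874 frames

Frames at target rate = 155279 × (25) / (48) = 3881975/48 ≈ 80874.479.
Nearest whole frame: 80874.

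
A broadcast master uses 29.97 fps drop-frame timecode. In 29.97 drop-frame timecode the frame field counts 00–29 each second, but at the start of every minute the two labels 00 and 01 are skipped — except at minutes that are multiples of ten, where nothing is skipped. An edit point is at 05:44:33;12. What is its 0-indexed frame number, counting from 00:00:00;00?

Complete 10-minute blocks: 34, each 17982 frames → 611388.
Remaining 4 whole minutes in the current block: 1800 + 3 × 1798 = 7194 frames.
Within the current minute: 33 × 30 + 12 − 2 = 1000 (labels ;00/;01 skipped at this minute). Total = 611388 + 7194 + 1000 = 619582.

619582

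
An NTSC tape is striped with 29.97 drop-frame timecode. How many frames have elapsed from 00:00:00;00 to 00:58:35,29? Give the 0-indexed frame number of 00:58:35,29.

Complete 10-minute blocks: 5, each 17982 frames → 89910.
Remaining 8 whole minutes in the current block: 1800 + 7 × 1798 = 14386 frames.
Within the current minute: 35 × 30 + 29 − 2 = 1077 (labels ;00/;01 skipped at this minute). Total = 89910 + 14386 + 1077 = 105373.

105373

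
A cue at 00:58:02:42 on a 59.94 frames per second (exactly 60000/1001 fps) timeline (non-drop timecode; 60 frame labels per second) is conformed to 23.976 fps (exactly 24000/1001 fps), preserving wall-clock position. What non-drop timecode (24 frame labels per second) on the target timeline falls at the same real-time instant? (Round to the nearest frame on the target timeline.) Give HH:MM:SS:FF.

Source frame index: (0×3600 + 58×60 + 2) × 60 + 42 = 208962.
Real time: 208962 / (60000/1001) = 34861827/10000 s.
Target frame: (34861827/10000) × (24000/1001) = 417924/5 ≈ 83584.800 → 83585.
At 24 labels/s: frame 83585 → 00:58:02:17.

00:58:02:17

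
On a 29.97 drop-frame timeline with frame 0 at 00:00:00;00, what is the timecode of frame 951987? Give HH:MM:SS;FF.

08:49:24;21

Ten DF minutes hold 17982 frames, so frame 951987 lies in block 52 (frames 935064–953045) with 16923 frames into that block.
The block's first minute is 1800 frames and the rest 1798 each; 16923 frames reaches minute 9, so 52 × 18 + 9 × 2 = 954 labels have been skipped so far.
Adding those back, label number 951987 + 954 = 952941 at 30 labels/s is 31764 s + 21 f = 8 h 49 min 24 s frame 21, i.e. 08:49:24;21.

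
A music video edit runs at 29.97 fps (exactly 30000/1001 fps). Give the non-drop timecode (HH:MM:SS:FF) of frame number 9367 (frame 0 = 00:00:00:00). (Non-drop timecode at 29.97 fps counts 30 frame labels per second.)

9367 ÷ 30 = 312 full seconds, remainder 7 frames.
312 s = 0 h 5 min 12 s.
Timecode: 00:05:12:07.

00:05:12:07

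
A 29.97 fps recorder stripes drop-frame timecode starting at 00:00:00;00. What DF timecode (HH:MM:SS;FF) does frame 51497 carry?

00:28:38;09

Ten DF minutes hold 17982 frames, so frame 51497 lies in block 2 (frames 35964–53945) with 15533 frames into that block.
The block's first minute is 1800 frames and the rest 1798 each; 15533 frames reaches minute 8, so 2 × 18 + 8 × 2 = 52 labels have been skipped so far.
Adding those back, label number 51497 + 52 = 51549 at 30 labels/s is 1718 s + 9 f = 0 h 28 min 38 s frame 9, i.e. 00:28:38;09.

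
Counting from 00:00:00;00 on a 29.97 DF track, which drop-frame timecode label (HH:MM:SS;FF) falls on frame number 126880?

Each 10-minute DF block holds 10 × 60 × 30 − 9 × 2 = 17982 frames. 126880 ÷ 17982 → 7 full blocks, remainder 1006.
Within the partial block the first minute is 1800 frames and each further minute 1798, so 0 further minute boundaries passed. Total skipped labels = 18 × 7 + 2 × 0 = 126.
Non-drop label index = 126880 + 126 = 127006; at 30 labels/s that is 01:10:33:16, i.e. DF 01:10:33;16.

01:10:33;16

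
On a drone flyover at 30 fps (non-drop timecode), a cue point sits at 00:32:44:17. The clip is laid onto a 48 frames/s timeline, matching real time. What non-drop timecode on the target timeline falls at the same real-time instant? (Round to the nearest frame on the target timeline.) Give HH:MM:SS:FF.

00:32:44:27

Source frame index: (0×3600 + 32×60 + 44) × 30 + 17 = 58937.
Real time: 58937 / (30) = 58937/30 s.
Target frame: (58937/30) × (48) = 471496/5 ≈ 94299.200 → 94299.
At 48 labels/s: frame 94299 → 00:32:44:27.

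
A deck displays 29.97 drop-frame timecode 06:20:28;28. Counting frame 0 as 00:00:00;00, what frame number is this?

684184

Complete 10-minute blocks: 38, each 17982 frames → 683316.
Remaining 0 whole minutes in the current block: 0 frames.
Within the current minute: 28 × 30 + 28 = 868. Total = 683316 + 0 + 868 = 684184.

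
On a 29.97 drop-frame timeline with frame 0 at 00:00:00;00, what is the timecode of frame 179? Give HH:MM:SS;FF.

Ten DF minutes hold 17982 frames, so frame 179 lies in block 0 (frames 0–17981) with 179 frames into that block.
The block's first minute is 1800 frames and the rest 1798 each; 179 frames reaches minute 0, so 0 × 18 + 0 × 2 = 0 labels have been skipped so far.
Adding those back, label number 179 + 0 = 179 at 30 labels/s is 5 s + 29 f = 0 h 0 min 5 s frame 29, i.e. 00:00:05;29.

00:00:05;29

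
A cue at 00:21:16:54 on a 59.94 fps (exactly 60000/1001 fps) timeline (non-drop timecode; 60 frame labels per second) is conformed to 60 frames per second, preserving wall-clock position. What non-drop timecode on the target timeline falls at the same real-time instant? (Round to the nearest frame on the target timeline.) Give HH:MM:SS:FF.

00:21:18:11

Source frame index: (0×3600 + 21×60 + 16) × 60 + 54 = 76614.
Real time: 76614 / (60000/1001) = 12781769/10000 s.
Target frame: (12781769/10000) × (60) = 38345307/500 ≈ 76690.614 → 76691.
At 60 labels/s: frame 76691 → 00:21:18:11.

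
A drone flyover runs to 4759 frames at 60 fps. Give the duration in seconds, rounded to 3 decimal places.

Running time = 4759 × 1/60 = 4759/60 s ≈ 79.317 s.

79.317 seconds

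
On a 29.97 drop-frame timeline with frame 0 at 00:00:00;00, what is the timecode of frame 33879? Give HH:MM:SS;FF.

Ten DF minutes hold 17982 frames, so frame 33879 lies in block 1 (frames 17982–35963) with 15897 frames into that block.
The block's first minute is 1800 frames and the rest 1798 each; 15897 frames reaches minute 8, so 1 × 18 + 8 × 2 = 34 labels have been skipped so far.
Adding those back, label number 33879 + 34 = 33913 at 30 labels/s is 1130 s + 13 f = 0 h 18 min 50 s frame 13, i.e. 00:18:50;13.

00:18:50;13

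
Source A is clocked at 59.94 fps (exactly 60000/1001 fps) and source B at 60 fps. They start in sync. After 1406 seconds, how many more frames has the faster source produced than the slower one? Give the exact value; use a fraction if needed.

84360/1001 frames

A emits 60000/1001 × 1406 = 84360000/1001 frames; B emits 60 × 1406 = 84360.
Difference = 84360/1001 frames (≈ 84.2757); B is ahead of A.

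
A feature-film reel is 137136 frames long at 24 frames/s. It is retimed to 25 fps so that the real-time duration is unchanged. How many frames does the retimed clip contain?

142850 frames

Target frames = source frames × (target rate / source rate) = 137136 × (25)/(24) = 137136 × 25/24 = 142850.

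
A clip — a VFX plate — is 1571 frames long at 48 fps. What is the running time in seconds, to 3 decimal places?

Running time = 1571 × 1/48 = 1571/48 s ≈ 32.729 s.

32.729 seconds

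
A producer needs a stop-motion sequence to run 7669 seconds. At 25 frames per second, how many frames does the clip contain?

Frames = 7669 × 25 = 191725.

191725 frames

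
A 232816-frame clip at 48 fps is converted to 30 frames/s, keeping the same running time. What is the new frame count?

Target frames = source frames × (target rate / source rate) = 232816 × (30)/(48) = 232816 × 5/8 = 145510.

145510 frames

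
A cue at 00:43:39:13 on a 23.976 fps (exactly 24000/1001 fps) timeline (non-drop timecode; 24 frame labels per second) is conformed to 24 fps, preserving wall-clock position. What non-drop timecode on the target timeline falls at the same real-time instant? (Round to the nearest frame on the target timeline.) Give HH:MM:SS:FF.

00:43:42:04

Source frame index: (0×3600 + 43×60 + 39) × 24 + 13 = 62869.
Real time: 62869 / (24000/1001) = 62931869/24000 s.
Target frame: (62931869/24000) × (24) = 62931869/1000 ≈ 62931.869 → 62932.
At 24 labels/s: frame 62932 → 00:43:42:04.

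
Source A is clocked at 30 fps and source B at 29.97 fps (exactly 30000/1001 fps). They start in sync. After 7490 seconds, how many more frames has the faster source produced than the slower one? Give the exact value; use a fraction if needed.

32100/143 frames

A emits 30 × 7490 = 224700 frames; B emits 30000/1001 × 7490 = 32100000/143.
Difference = 32100/143 frames (≈ 224.4755); B is behind A.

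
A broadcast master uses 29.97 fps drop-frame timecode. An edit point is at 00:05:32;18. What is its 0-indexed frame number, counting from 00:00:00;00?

9968

Complete 10-minute blocks: 0, each 17982 frames → 0.
Remaining 5 whole minutes in the current block: 1800 + 4 × 1798 = 8992 frames.
Within the current minute: 32 × 30 + 18 − 2 = 976 (labels ;00/;01 skipped at this minute). Total = 0 + 8992 + 976 = 9968.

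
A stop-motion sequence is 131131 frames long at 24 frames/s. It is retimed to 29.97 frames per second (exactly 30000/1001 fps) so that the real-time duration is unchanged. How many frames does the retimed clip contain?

Target frames = source frames × (target rate / source rate) = 131131 × (30000/1001)/(24) = 131131 × 1250/1001 = 163750.

163750 frames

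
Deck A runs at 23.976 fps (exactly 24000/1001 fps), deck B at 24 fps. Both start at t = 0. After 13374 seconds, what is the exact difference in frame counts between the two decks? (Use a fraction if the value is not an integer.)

320976/1001 frames

A emits 24000/1001 × 13374 = 320976000/1001 frames; B emits 24 × 13374 = 320976.
Difference = 320976/1001 frames (≈ 320.6553); B is ahead of A.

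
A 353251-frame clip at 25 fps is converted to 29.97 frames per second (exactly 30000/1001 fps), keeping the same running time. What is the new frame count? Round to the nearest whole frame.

423478 frames

Frames at target rate = 353251 × (30000/1001) / (25) = 423901200/1001 ≈ 423477.722.
Nearest whole frame: 423478.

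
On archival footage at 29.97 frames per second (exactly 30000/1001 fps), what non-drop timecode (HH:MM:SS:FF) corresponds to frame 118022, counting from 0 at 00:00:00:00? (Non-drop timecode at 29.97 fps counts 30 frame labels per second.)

118022 ÷ 30 = 3934 full seconds, remainder 2 frames.
3934 s = 1 h 5 min 34 s.
Timecode: 01:05:34:02.

01:05:34:02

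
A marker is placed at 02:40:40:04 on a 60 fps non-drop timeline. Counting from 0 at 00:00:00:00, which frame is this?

Total seconds to the label: (2 × 3600 + 40 × 60 + 40) = 9640.
Frame index = 9640 × 60 + 4 = 578404.

frame 578404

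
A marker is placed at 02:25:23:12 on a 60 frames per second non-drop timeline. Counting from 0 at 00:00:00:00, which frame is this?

523392

Total seconds to the label: (2 × 3600 + 25 × 60 + 23) = 8723.
Frame index = 8723 × 60 + 12 = 523392.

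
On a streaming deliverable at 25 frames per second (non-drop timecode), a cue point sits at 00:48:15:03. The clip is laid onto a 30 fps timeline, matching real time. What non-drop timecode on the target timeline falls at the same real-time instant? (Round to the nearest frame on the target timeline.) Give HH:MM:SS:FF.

Source frame index: (0×3600 + 48×60 + 15) × 25 + 3 = 72378.
Real time: 72378 / (25) = 72378/25 s.
Target frame: (72378/25) × (30) = 434268/5 ≈ 86853.600 → 86854.
At 30 labels/s: frame 86854 → 00:48:15:04.

00:48:15:04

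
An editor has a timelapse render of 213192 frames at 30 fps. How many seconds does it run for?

7106.4 seconds

Running time = 213192 / (30) = 7106.4 s.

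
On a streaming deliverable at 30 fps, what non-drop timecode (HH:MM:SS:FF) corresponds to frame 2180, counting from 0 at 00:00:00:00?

00:01:12:20

2180 ÷ 30 = 72 full seconds, remainder 20 frames.
72 s = 0 h 1 min 12 s.
Timecode: 00:01:12:20.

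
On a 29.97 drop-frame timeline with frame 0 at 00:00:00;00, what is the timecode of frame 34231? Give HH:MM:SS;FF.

00:19:02;07

Each 10-minute DF block holds 10 × 60 × 30 − 9 × 2 = 17982 frames. 34231 ÷ 17982 → 1 full block, remainder 16249.
Within the partial block the first minute is 1800 frames and each further minute 1798, so 9 further minute boundaries passed. Total skipped labels = 18 × 1 + 2 × 9 = 36.
Non-drop label index = 34231 + 36 = 34267; at 30 labels/s that is 00:19:02:07, i.e. DF 00:19:02;07.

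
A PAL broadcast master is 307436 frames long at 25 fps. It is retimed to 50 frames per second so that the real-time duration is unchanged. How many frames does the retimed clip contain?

Target frames = source frames × (target rate / source rate) = 307436 × (50)/(25) = 307436 × 2 = 614872.

614872 frames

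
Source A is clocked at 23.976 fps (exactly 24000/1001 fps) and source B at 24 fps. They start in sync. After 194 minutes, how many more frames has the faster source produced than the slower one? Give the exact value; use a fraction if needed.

279360/1001 frames

194 min = 11640 s.
A emits 24000/1001 × 11640 = 279360000/1001 frames; B emits 24 × 11640 = 279360.
Difference = 279360/1001 frames (≈ 279.0809); B is ahead of A.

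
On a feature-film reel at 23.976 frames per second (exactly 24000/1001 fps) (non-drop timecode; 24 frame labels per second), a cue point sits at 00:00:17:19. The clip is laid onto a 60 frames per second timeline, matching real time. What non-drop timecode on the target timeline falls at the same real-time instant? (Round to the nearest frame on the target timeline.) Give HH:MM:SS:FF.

Source frame index: (0×3600 + 0×60 + 17) × 24 + 19 = 427.
Real time: 427 / (24000/1001) = 427427/24000 s.
Target frame: (427427/24000) × (60) = 427427/400 ≈ 1068.568 → 1069.
At 60 labels/s: frame 1069 → 00:00:17:49.

00:00:17:49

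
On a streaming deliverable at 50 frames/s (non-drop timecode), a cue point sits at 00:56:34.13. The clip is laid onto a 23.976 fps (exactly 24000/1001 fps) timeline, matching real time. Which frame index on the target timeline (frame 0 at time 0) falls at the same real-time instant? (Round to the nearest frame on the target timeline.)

Source frame index: (0×3600 + 56×60 + 34) × 50 + 13 = 169713.
Real time: 169713 / (50) = 169713/50 s.
Target frame: (169713/50) × (24000/1001) = 81462240/1001 ≈ 81380.859 → 81381.

frame 81381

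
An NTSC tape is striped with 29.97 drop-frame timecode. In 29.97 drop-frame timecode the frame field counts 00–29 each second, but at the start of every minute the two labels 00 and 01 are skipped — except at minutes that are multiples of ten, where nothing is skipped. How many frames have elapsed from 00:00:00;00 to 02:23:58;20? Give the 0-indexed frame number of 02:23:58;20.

258902

Complete 10-minute blocks: 14, each 17982 frames → 251748.
Remaining 3 whole minutes in the current block: 1800 + 2 × 1798 = 5396 frames.
Within the current minute: 58 × 30 + 20 − 2 = 1758 (labels ;00/;01 skipped at this minute). Total = 251748 + 5396 + 1758 = 258902.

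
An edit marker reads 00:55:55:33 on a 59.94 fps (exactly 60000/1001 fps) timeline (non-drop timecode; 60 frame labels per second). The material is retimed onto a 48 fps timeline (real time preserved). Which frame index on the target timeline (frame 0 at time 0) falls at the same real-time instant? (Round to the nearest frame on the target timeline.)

frame 161227

Source frame index: (0×3600 + 55×60 + 55) × 60 + 33 = 201333.
Real time: 201333 / (60000/1001) = 67178111/20000 s.
Target frame: (67178111/20000) × (48) = 201534333/1250 ≈ 161227.466 → 161227.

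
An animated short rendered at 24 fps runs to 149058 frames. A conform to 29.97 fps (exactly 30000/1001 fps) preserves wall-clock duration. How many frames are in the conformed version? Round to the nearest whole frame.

186136 frames

Frames at target rate = 149058 × (30000/1001) / (24) = 2047500/11 ≈ 186136.364.
Nearest whole frame: 186136.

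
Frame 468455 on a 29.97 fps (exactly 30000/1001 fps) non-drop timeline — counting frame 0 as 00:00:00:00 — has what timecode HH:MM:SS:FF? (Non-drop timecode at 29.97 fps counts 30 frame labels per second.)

04:20:15:05

468455 ÷ 30 = 15615 full seconds, remainder 5 frames.
15615 s = 4 h 20 min 15 s.
Timecode: 04:20:15:05.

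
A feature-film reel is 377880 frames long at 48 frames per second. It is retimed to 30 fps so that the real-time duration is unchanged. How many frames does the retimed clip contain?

Target frames = source frames × (target rate / source rate) = 377880 × (30)/(48) = 377880 × 5/8 = 236175.

236175 frames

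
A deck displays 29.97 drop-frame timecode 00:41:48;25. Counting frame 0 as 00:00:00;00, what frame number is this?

75191

As if non-drop at 30 labels/s: (0 × 3600 + 41 × 60 + 48) × 30 + 25 = 75265.
Minute boundaries passed: 41; those not divisible by 10: 41 − 4 = 37; dropped labels = 2 × 37 = 74.
Actual frame index = 75265 − 74 = 75191.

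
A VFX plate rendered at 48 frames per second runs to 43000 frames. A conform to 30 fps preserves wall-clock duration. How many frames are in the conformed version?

26875 frames

Target frames = source frames × (target rate / source rate) = 43000 × (30)/(48) = 43000 × 5/8 = 26875.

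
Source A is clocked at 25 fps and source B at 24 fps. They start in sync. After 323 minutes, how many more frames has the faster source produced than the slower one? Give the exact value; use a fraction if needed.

323 min = 19380 s.
A emits 25 × 19380 = 484500 frames; B emits 24 × 19380 = 465120.
Difference = 19380 frames; B is behind A.

19380 frames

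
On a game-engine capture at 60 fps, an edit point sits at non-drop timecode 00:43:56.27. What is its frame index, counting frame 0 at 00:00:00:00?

Total seconds to the label: (0 × 3600 + 43 × 60 + 56) = 2636.
Frame index = 2636 × 60 + 27 = 158187.

158187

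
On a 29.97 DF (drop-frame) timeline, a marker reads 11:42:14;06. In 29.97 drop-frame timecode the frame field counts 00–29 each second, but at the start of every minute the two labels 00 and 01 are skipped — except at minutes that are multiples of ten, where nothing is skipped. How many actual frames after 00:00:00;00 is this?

1262762

As if non-drop at 30 labels/s: (11 × 3600 + 42 × 60 + 14) × 30 + 6 = 1264026.
Minute boundaries passed: 702; those not divisible by 10: 702 − 70 = 632; dropped labels = 2 × 632 = 1264.
Actual frame index = 1264026 − 1264 = 1262762.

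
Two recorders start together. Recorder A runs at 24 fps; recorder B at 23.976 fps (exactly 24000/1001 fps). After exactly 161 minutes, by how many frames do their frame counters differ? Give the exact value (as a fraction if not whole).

33120/143 frames

161 min = 9660 s.
A emits 24 × 9660 = 231840 frames; B emits 24000/1001 × 9660 = 33120000/143.
Difference = 33120/143 frames (≈ 231.6084); B is behind A.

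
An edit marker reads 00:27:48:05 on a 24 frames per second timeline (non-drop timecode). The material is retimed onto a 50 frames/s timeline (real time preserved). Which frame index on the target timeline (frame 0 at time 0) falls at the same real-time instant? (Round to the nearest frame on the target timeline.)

Source frame index: (0×3600 + 27×60 + 48) × 24 + 5 = 40037.
Real time: 40037 / (24) = 40037/24 s.
Target frame: (40037/24) × (50) = 1000925/12 ≈ 83410.417 → 83410.

frame 83410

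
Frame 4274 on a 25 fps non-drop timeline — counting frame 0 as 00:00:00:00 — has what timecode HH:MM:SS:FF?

4274 ÷ 25 = 170 full seconds, remainder 24 frames.
170 s = 0 h 2 min 50 s.
Timecode: 00:02:50:24.

00:02:50:24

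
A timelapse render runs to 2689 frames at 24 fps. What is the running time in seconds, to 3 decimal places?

112.042 seconds

Running time = 2689 × 1/24 = 2689/24 s ≈ 112.042 s.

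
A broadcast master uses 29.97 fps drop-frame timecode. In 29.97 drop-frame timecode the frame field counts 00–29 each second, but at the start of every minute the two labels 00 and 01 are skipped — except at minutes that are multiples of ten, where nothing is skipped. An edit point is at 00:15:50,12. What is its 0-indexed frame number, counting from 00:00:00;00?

As if non-drop at 30 labels/s: (0 × 3600 + 15 × 60 + 50) × 30 + 12 = 28512.
Minute boundaries passed: 15; those not divisible by 10: 15 − 1 = 14; dropped labels = 2 × 14 = 28.
Actual frame index = 28512 − 28 = 28484.

28484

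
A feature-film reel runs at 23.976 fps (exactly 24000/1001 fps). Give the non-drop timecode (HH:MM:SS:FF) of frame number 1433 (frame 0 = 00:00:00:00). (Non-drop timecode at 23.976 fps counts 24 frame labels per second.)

1433 ÷ 24 = 59 full seconds, remainder 17 frames.
59 s = 0 h 0 min 59 s.
Timecode: 00:00:59:17.

00:00:59:17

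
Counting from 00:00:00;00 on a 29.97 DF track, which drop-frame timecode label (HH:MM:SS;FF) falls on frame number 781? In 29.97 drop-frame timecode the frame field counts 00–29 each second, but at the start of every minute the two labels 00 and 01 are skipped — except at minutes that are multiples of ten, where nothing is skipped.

00:00:26;01

Ten DF minutes hold 17982 frames, so frame 781 lies in block 0 (frames 0–17981) with 781 frames into that block.
The block's first minute is 1800 frames and the rest 1798 each; 781 frames reaches minute 0, so 0 × 18 + 0 × 2 = 0 labels have been skipped so far.
Adding those back, label number 781 + 0 = 781 at 30 labels/s is 26 s + 1 f = 0 h 0 min 26 s frame 1, i.e. 00:00:26;01.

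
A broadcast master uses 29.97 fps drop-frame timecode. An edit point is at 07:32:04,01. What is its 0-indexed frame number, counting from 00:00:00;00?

812907

As if non-drop at 30 labels/s: (7 × 3600 + 32 × 60 + 4) × 30 + 1 = 813721.
Minute boundaries passed: 452; those not divisible by 10: 452 − 45 = 407; dropped labels = 2 × 407 = 814.
Actual frame index = 813721 − 814 = 812907.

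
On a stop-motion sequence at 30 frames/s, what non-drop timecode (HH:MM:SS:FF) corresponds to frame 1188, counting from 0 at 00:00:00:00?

1188 ÷ 30 = 39 full seconds, remainder 18 frames.
39 s = 0 h 0 min 39 s.
Timecode: 00:00:39:18.

00:00:39:18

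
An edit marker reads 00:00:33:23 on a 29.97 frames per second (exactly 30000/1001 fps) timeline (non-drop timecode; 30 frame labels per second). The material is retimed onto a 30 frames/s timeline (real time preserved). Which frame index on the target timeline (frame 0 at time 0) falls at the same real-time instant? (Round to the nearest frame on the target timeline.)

Source frame index: (0×3600 + 0×60 + 33) × 30 + 23 = 1013.
Real time: 1013 / (30000/1001) = 1014013/30000 s.
Target frame: (1014013/30000) × (30) = 1014013/1000 ≈ 1014.013 → 1014.

frame 1014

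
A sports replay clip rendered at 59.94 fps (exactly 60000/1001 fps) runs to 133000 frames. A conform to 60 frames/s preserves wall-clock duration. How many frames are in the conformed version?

133133 frames

Target frames = source frames × (target rate / source rate) = 133000 × (60)/(60000/1001) = 133000 × 1001/1000 = 133133.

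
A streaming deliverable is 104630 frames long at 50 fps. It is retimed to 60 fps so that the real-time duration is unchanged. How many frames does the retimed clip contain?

Target frames = source frames × (target rate / source rate) = 104630 × (60)/(50) = 104630 × 6/5 = 125556.

125556 frames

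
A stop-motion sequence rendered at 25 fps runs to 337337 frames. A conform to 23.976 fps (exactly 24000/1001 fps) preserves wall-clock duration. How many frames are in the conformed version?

323520 frames

Target frames = source frames × (target rate / source rate) = 337337 × (24000/1001)/(25) = 337337 × 960/1001 = 323520.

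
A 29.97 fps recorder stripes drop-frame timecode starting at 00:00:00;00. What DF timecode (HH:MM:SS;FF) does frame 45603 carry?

Ten DF minutes hold 17982 frames, so frame 45603 lies in block 2 (frames 35964–53945) with 9639 frames into that block.
The block's first minute is 1800 frames and the rest 1798 each; 9639 frames reaches minute 5, so 2 × 18 + 5 × 2 = 46 labels have been skipped so far.
Adding those back, label number 45603 + 46 = 45649 at 30 labels/s is 1521 s + 19 f = 0 h 25 min 21 s frame 19, i.e. 00:25:21;19.

00:25:21;19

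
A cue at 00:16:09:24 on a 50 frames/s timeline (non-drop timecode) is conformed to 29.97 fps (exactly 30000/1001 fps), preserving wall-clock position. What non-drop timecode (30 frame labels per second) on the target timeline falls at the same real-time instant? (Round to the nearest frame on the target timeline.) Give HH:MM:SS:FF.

Source frame index: (0×3600 + 16×60 + 9) × 50 + 24 = 48474.
Real time: 48474 / (50) = 24237/25 s.
Target frame: (24237/25) × (30000/1001) = 29084400/1001 ≈ 29055.345 → 29055.
At 30 labels/s: frame 29055 → 00:16:08:15.

00:16:08:15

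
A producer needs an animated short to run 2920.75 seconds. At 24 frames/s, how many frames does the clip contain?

Frames = 2920.75 × 24 = 70098.

70098 frames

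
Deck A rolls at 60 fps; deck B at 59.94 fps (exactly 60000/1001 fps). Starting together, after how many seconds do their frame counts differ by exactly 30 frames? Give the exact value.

500.5 seconds

The gap grows by |60000/1001 − 60| = 60/1001 frames per second.
Time for a 30-frame gap: 30 ÷ (60/1001) = 500.5 s.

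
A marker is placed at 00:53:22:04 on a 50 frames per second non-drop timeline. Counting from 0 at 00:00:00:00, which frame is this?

frame 160104

Total seconds to the label: (0 × 3600 + 53 × 60 + 22) = 3202.
Frame index = 3202 × 50 + 4 = 160104.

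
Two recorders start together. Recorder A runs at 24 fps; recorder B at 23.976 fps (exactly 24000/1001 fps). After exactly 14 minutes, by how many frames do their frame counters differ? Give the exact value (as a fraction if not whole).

14 min = 840 s.
A emits 24 × 840 = 20160 frames; B emits 24000/1001 × 840 = 2880000/143.
Difference = 2880/143 frames (≈ 20.1399); B is behind A.

2880/143 frames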